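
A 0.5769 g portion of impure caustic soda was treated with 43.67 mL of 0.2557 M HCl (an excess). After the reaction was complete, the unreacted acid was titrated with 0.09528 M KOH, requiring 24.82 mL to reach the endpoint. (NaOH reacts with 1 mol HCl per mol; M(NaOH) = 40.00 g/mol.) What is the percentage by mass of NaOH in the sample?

Total n(HCl) added = 0.2557 x 0.04367 = 0.01117 mol.
n(KOH) used = 0.09528 x 0.02482 = 0.002365 mol, which equals the excess n(HCl).
So n(HCl) consumed by the sample = 0.01117 - 0.002365 = 0.008802 mol.
n(NaOH) = 0.008802 / 1 = 0.008802 mol.
mass NaOH = 0.008802 x 40.00 = 0.3521 g, so %NaOH = 0.3521/0.5769 x 100 = 61.0%.

61.0%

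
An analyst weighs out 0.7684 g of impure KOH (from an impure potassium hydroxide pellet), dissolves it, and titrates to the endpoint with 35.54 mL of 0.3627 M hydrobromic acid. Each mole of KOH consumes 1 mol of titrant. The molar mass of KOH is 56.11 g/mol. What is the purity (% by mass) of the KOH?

n(HBr) = 0.3627 x 0.03554 = 0.01289 mol.
n(KOH) = 0.01289 / 1 = 0.01289 mol.
mass of KOH = 0.01289 x 56.11 = 0.7233 g.
% purity = 0.7233 / 0.7684 x 100 = 94.1%.

94.1%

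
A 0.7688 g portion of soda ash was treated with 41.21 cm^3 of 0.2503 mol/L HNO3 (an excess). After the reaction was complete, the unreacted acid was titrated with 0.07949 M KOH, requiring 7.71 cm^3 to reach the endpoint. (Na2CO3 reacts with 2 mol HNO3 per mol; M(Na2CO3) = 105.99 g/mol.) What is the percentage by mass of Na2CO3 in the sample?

66.9%

Total n(HNO3) added = 0.2503 x 0.04121 = 0.01031 mol.
n(KOH) used = 0.07949 x 0.007710 = 0.0006129 mol, which equals the excess n(HNO3).
So n(HNO3) consumed by the sample = 0.01031 - 0.0006129 = 0.009702 mol.
n(Na2CO3) = 0.009702 / 2 = 0.004851 mol.
mass Na2CO3 = 0.004851 x 105.99 = 0.5142 g, so %Na2CO3 = 0.5142/0.7688 x 100 = 66.9%.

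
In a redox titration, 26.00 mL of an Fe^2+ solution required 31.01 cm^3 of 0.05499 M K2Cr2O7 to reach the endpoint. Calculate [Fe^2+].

0.394 M

n(K2Cr2O7) = 0.05499 x 0.03101 = 0.001705 mol.
From the balanced equation, 1 mol K2Cr2O7 reacts with 6 mol Fe^2+, so n(Fe^2+) = 0.001705 x 6/1 = 0.01023 mol.
[Fe^2+] = 0.01023 / 0.02600 L = 0.394 M.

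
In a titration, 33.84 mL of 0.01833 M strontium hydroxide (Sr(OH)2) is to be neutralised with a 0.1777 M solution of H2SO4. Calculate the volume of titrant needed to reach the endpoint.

n(Sr(OH)2) = 0.01833 mol/L x 0.03384 L = 0.0006203 mol.
At equivalence n(H2SO4) = n(Sr(OH)2) = 0.0006203 mol.
V(H2SO4) = 0.0006203 / 0.1777 = 0.003491 L = 3.49 mL.

3.49 mL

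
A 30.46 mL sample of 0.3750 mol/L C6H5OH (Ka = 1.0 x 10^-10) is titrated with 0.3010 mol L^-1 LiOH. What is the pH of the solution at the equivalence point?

n(C6H5OH) = 0.3750 x 0.03046 = 0.01142 mol; V(LiOH) at equivalence = 0.01142/0.3010 = 0.03795 L.
At equivalence all the acid is converted to C6H5O-; total volume = 0.03046 + 0.03795 = 0.06841 L, so [C6H5O-] = 0.01142/0.06841 = 0.1670 M.
Kb = Kw/Ka = 1.0e-14 / 1.0 x 10^-10 = 0.000100.
[OH^-] = sqrt(Kb x [C6H5O-]) = sqrt(0.000100 x 0.1670) = 0.00409 M.
pOH = 2.39, so pH = 14.00 - 2.39 = 11.61.

11.61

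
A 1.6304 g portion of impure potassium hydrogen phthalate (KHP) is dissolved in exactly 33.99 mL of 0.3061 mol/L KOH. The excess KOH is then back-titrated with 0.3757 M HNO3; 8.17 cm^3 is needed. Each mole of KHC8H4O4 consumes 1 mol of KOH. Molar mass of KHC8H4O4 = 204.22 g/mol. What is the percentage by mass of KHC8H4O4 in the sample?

91.9%

Total n(KOH) added = 0.3061 x 0.03399 = 0.01040 mol.
n(HNO3) used = 0.3757 x 0.008170 = 0.003069 mol, which equals the excess n(KOH).
So n(KOH) consumed by the sample = 0.01040 - 0.003069 = 0.007335 mol.
n(KHC8H4O4) = 0.007335 / 1 = 0.007335 mol.
mass KHC8H4O4 = 0.007335 x 204.22 = 1.498 g, so %KHC8H4O4 = 1.498/1.6304 x 100 = 91.9%.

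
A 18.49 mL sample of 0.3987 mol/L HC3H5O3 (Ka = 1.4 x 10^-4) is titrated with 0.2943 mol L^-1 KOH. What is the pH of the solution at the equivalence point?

8.54

n(HC3H5O3) = 0.3987 x 0.01849 = 0.007372 mol; V(KOH) at equivalence = 0.007372/0.2943 = 0.02505 L.
At equivalence all the acid is converted to C3H5O3-; total volume = 0.01849 + 0.02505 = 0.04354 L, so [C3H5O3-] = 0.007372/0.04354 = 0.1693 M.
Kb = Kw/Ka = 1.0e-14 / 1.4 x 10^-4 = 7.14e-11.
[OH^-] = sqrt(Kb x [C3H5O3-]) = sqrt(7.14e-11 x 0.1693) = 3.48e-6 M.
pOH = 5.46, so pH = 14.00 - 5.46 = 8.54.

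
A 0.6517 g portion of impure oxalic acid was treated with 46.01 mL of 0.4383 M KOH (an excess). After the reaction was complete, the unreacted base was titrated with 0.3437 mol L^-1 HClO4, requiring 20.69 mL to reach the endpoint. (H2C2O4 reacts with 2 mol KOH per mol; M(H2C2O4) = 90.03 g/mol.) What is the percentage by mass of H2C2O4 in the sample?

Total n(KOH) added = 0.4383 x 0.04601 = 0.02017 mol.
n(HClO4) used = 0.3437 x 0.02069 = 0.007111 mol, which equals the excess n(KOH).
So n(KOH) consumed by the sample = 0.02017 - 0.007111 = 0.01306 mol.
n(H2C2O4) = 0.01306 / 2 = 0.006528 mol.
mass H2C2O4 = 0.006528 x 90.03 = 0.5877 g, so %H2C2O4 = 0.5877/0.6517 x 100 = 90.2%.

90.2%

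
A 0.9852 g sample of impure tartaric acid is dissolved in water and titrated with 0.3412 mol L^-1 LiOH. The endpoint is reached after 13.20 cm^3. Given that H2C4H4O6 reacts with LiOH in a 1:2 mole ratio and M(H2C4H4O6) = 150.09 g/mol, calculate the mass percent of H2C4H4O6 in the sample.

34.3%

n(LiOH) = 0.3412 x 0.01320 = 0.004504 mol.
n(H2C4H4O6) = 0.004504 / 2 = 0.002252 mol.
mass of H2C4H4O6 = 0.002252 x 150.09 = 0.3380 g.
% purity = 0.3380 / 0.9852 x 100 = 34.3%.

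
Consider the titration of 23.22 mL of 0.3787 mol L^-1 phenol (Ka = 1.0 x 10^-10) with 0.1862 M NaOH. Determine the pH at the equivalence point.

n(C6H5OH) = 0.3787 x 0.02322 = 0.008793 mol; V(NaOH) at equivalence = 0.008793/0.1862 = 0.04723 L.
At equivalence all the acid is converted to C6H5O-; total volume = 0.02322 + 0.04723 = 0.07045 L, so [C6H5O-] = 0.008793/0.07045 = 0.1248 M.
Kb = Kw/Ka = 1.0e-14 / 1.0 x 10^-10 = 0.000100.
[OH^-] = sqrt(Kb x [C6H5O-]) = sqrt(0.000100 x 0.1248) = 0.00353 M.
pOH = 2.45, so pH = 14.00 - 2.45 = 11.55.

11.55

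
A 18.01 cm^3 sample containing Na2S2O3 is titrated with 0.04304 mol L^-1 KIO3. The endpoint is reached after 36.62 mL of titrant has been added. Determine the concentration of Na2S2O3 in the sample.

n(KIO3) = 0.04304 x 0.03662 = 0.001576 mol.
From the balanced equation, 1 mol KIO3 reacts with 6 mol Na2S2O3, so n(Na2S2O3) = 0.001576 x 6/1 = 0.009457 mol.
[Na2S2O3] = 0.009457 / 0.01801 L = 0.525 M.

0.525 M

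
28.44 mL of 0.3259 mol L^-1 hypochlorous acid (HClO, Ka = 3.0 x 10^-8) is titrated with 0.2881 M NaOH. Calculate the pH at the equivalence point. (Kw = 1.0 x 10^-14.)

n(HClO) = 0.3259 x 0.02844 = 0.009269 mol; V(NaOH) at equivalence = 0.009269/0.2881 = 0.03217 L.
At equivalence all the acid is converted to ClO-; total volume = 0.02844 + 0.03217 = 0.06061 L, so [ClO-] = 0.009269/0.06061 = 0.1529 M.
Kb = Kw/Ka = 1.0e-14 / 3.0 x 10^-8 = 3.33e-7.
[OH^-] = sqrt(Kb x [ClO-]) = sqrt(3.33e-7 x 0.1529) = 0.000226 M.
pOH = 3.65, so pH = 14.00 - 3.65 = 10.35.

10.35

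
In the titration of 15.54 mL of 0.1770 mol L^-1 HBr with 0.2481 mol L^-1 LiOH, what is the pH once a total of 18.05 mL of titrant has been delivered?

12.71

n(acid) = 0.1770 x 0.01554 = 0.002751 mol; n(LiOH) added = 0.2481 x 0.01805 = 0.004478 mol.
Base is in excess by 0.004478 - 0.002751 = 0.001728 mol in a total volume of 0.03359 L.
[OH^-] = 0.001728/0.03359 = 0.05143 M, so pOH = 1.29 and pH = 14.00 - 1.29 = 12.71.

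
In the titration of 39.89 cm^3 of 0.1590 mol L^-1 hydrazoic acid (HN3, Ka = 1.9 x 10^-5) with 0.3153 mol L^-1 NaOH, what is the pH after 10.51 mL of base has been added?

4.76

Initial n(HN3) = 0.1590 x 0.03989 = 0.006343 mol.
n(NaOH) added = 0.3153 x 0.01051 = 0.003314 mol, converting that many moles of HN3 to N3-.
Remaining n(HN3) = 0.003029 mol; n(N3-) = 0.003314 mol.
By Henderson-Hasselbalch, pH = pKa + log([A^-]/[HA]) = 4.72 + log(0.003314/0.003029) = 4.72 + (+0.04) = 4.76.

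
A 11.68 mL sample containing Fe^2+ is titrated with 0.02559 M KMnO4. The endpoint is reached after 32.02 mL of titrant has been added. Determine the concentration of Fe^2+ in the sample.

n(KMnO4) = 0.02559 x 0.03202 = 0.0008194 mol.
From the balanced equation, 1 mol KMnO4 reacts with 5 mol Fe^2+, so n(Fe^2+) = 0.0008194 x 5/1 = 0.004097 mol.
[Fe^2+] = 0.004097 / 0.01168 L = 0.351 M.

0.351 M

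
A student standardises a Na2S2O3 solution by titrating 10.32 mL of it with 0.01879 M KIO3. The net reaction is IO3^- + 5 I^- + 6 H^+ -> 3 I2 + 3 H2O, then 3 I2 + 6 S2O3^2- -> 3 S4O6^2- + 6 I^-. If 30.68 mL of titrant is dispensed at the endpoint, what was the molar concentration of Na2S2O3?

n(KIO3) = 0.01879 x 0.03068 = 0.0005765 mol.
From the balanced equation, 1 mol KIO3 reacts with 6 mol Na2S2O3, so n(Na2S2O3) = 0.0005765 x 6/1 = 0.003459 mol.
[Na2S2O3] = 0.003459 / 0.01032 L = 0.335 M.

0.335 M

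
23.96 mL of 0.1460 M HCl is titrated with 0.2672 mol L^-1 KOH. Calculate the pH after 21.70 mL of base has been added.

n(acid) = 0.1460 x 0.02396 = 0.003498 mol; n(KOH) added = 0.2672 x 0.02170 = 0.005798 mol.
Base is in excess by 0.005798 - 0.003498 = 0.002300 mol in a total volume of 0.04566 L.
[OH^-] = 0.002300/0.04566 = 0.05037 M, so pOH = 1.30 and pH = 14.00 - 1.30 = 12.70.

12.70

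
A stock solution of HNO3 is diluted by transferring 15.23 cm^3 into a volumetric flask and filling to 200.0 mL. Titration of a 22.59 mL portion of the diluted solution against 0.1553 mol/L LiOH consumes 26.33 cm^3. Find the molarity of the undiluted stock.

2.38 M

n(LiOH) = 0.1553 x 0.02633 = 0.004089 mol.
n(HNO3) in the aliquot = 0.004089 mol.
[diluted HNO3] = 0.004089 / 0.02259 = 0.1810 M.
Dilution factor = 200.0/15.23 = 13.13, so [stock] = 0.1810 x 13.13 = 2.38 M.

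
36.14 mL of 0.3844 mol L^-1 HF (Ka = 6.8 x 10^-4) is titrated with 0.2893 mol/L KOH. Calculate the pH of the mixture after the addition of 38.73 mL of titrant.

3.79

Initial n(HF) = 0.3844 x 0.03614 = 0.01389 mol.
n(KOH) added = 0.2893 x 0.03873 = 0.01120 mol, converting that many moles of HF to F-.
Remaining n(HF) = 0.002688 mol; n(F-) = 0.01120 mol.
By Henderson-Hasselbalch, pH = pKa + log([A^-]/[HA]) = 3.17 + log(0.01120/0.002688) = 3.17 + (+0.62) = 3.79.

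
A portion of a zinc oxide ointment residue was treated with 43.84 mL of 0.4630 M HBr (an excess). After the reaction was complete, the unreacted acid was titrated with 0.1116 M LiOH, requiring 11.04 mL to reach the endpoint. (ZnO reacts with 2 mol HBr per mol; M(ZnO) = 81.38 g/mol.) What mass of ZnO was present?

0.776 g

Total n(HBr) added = 0.4630 x 0.04384 = 0.02030 mol.
n(LiOH) used = 0.1116 x 0.01104 = 0.001232 mol, which equals the excess n(HBr).
So n(HBr) consumed by the sample = 0.02030 - 0.001232 = 0.01907 mol.
n(ZnO) = 0.01907 / 2 = 0.009533 mol.
mass = 0.009533 mol x 81.38 g/mol = 0.776 g.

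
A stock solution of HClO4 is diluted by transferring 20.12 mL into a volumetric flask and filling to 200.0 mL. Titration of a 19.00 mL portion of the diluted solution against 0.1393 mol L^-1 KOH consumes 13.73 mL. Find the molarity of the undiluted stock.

1.00 M

n(KOH) = 0.1393 x 0.01373 = 0.001913 mol.
n(HClO4) in the aliquot = 0.001913 mol.
[diluted HClO4] = 0.001913 / 0.01900 = 0.1007 M.
Dilution factor = 200.0/20.12 = 9.940, so [stock] = 0.1007 x 9.940 = 1.00 M.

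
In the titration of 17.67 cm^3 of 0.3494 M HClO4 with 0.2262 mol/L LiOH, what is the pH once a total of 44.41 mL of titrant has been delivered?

n(acid) = 0.3494 x 0.01767 = 0.006174 mol; n(LiOH) added = 0.2262 x 0.04441 = 0.01005 mol.
Base is in excess by 0.01005 - 0.006174 = 0.003872 mol in a total volume of 0.06208 L.
[OH^-] = 0.003872/0.06208 = 0.06237 M, so pOH = 1.21 and pH = 14.00 - 1.21 = 12.79.

12.79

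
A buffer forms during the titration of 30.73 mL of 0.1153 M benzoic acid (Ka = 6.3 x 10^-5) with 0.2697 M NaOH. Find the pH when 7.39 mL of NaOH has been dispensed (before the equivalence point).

Initial n(C6H5COOH) = 0.1153 x 0.03073 = 0.003543 mol.
n(NaOH) added = 0.2697 x 0.007390 = 0.001993 mol, converting that many moles of C6H5COOH to C6H5COO-.
Remaining n(C6H5COOH) = 0.001550 mol; n(C6H5COO-) = 0.001993 mol.
By Henderson-Hasselbalch, pH = pKa + log([A^-]/[HA]) = 4.20 + log(0.001993/0.001550) = 4.20 + (+0.11) = 4.31.

4.31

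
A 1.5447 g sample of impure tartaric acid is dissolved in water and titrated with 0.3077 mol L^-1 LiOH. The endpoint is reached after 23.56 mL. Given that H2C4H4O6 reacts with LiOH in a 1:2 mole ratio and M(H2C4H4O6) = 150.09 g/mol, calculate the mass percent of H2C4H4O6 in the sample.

35.2%

n(LiOH) = 0.3077 x 0.02356 = 0.007249 mol.
n(H2C4H4O6) = 0.007249 / 2 = 0.003625 mol.
mass of H2C4H4O6 = 0.003625 x 150.09 = 0.5440 g.
% purity = 0.5440 / 1.5447 x 100 = 35.2%.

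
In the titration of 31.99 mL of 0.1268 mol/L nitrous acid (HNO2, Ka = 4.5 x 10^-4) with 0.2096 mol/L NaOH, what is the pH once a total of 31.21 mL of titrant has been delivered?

n(acid) = 0.1268 x 0.03199 = 0.004056 mol; n(NaOH) added = 0.2096 x 0.03121 = 0.006542 mol.
Base is in excess by 0.006542 - 0.004056 = 0.002485 mol in a total volume of 0.06320 L.
[OH^-] = 0.002485/0.06320 = 0.03932 M, so pOH = 1.41 and pH = 14.00 - 1.41 = 12.59.

12.59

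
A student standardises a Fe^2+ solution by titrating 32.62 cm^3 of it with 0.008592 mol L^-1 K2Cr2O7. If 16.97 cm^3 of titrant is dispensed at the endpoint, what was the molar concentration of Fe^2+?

0.0268 M

n(K2Cr2O7) = 0.008592 x 0.01697 = 0.0001458 mol.
From the balanced equation, 1 mol K2Cr2O7 reacts with 6 mol Fe^2+, so n(Fe^2+) = 0.0001458 x 6/1 = 0.0008748 mol.
[Fe^2+] = 0.0008748 / 0.03262 L = 0.0268 M.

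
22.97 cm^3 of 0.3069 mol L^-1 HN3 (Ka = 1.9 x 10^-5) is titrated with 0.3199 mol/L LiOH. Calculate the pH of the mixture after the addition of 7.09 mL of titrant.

4.40

Initial n(HN3) = 0.3069 x 0.02297 = 0.007049 mol.
n(LiOH) added = 0.3199 x 0.007090 = 0.002268 mol, converting that many moles of HN3 to N3-.
Remaining n(HN3) = 0.004781 mol; n(N3-) = 0.002268 mol.
By Henderson-Hasselbalch, pH = pKa + log([A^-]/[HA]) = 4.72 + log(0.002268/0.004781) = 4.72 + (-0.32) = 4.40.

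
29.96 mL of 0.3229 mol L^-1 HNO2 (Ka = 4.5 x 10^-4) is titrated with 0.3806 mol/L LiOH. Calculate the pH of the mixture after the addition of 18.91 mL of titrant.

Initial n(HNO2) = 0.3229 x 0.02996 = 0.009674 mol.
n(LiOH) added = 0.3806 x 0.01891 = 0.007197 mol, converting that many moles of HNO2 to NO2-.
Remaining n(HNO2) = 0.002477 mol; n(NO2-) = 0.007197 mol.
By Henderson-Hasselbalch, pH = pKa + log([A^-]/[HA]) = 3.35 + log(0.007197/0.002477) = 3.35 + (+0.46) = 3.81.

3.81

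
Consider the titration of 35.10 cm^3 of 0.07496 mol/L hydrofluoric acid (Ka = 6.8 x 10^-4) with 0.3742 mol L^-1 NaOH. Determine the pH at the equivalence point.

7.98

n(HF) = 0.07496 x 0.03510 = 0.002631 mol; V(NaOH) at equivalence = 0.002631/0.3742 = 0.007031 L.
At equivalence all the acid is converted to F-; total volume = 0.03510 + 0.007031 = 0.04213 L, so [F-] = 0.002631/0.04213 = 0.06245 M.
Kb = Kw/Ka = 1.0e-14 / 6.8 x 10^-4 = 1.47e-11.
[OH^-] = sqrt(Kb x [F-]) = sqrt(1.47e-11 x 0.06245) = 9.58e-7 M.
pOH = 6.02, so pH = 14.00 - 6.02 = 7.98.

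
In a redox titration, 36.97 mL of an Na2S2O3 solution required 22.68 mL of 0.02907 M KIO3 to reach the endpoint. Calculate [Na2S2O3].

n(KIO3) = 0.02907 x 0.02268 = 0.0006593 mol.
From the balanced equation, 1 mol KIO3 reacts with 6 mol Na2S2O3, so n(Na2S2O3) = 0.0006593 x 6/1 = 0.003956 mol.
[Na2S2O3] = 0.003956 / 0.03697 L = 0.107 M.

0.107 M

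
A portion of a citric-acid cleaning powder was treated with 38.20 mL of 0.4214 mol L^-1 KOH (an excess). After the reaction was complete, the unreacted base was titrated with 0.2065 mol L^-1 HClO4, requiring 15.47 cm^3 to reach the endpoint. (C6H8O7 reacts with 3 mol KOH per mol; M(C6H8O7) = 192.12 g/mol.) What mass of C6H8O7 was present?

Total n(KOH) added = 0.4214 x 0.03820 = 0.01610 mol.
n(HClO4) used = 0.2065 x 0.01547 = 0.003195 mol, which equals the excess n(KOH).
So n(KOH) consumed by the sample = 0.01610 - 0.003195 = 0.01290 mol.
n(C6H8O7) = 0.01290 / 3 = 0.004301 mol.
mass = 0.004301 mol x 192.12 g/mol = 0.826 g.

0.826 g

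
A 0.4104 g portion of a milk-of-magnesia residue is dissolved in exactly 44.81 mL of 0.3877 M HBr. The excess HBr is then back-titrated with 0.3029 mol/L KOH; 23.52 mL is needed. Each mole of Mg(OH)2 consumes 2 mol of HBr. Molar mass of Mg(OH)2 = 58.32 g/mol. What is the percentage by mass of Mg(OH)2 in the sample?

Total n(HBr) added = 0.3877 x 0.04481 = 0.01737 mol.
n(KOH) used = 0.3029 x 0.02352 = 0.007124 mol, which equals the excess n(HBr).
So n(HBr) consumed by the sample = 0.01737 - 0.007124 = 0.01025 mol.
n(Mg(OH)2) = 0.01025 / 2 = 0.005124 mol.
mass Mg(OH)2 = 0.005124 x 58.32 = 0.2989 g, so %Mg(OH)2 = 0.2989/0.4104 x 100 = 72.8%.

72.8%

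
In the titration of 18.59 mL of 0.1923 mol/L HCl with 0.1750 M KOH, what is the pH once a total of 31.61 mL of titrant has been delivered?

n(acid) = 0.1923 x 0.01859 = 0.003575 mol; n(KOH) added = 0.1750 x 0.03161 = 0.005532 mol.
Base is in excess by 0.005532 - 0.003575 = 0.001957 mol in a total volume of 0.05020 L.
[OH^-] = 0.001957/0.05020 = 0.03898 M, so pOH = 1.41 and pH = 14.00 - 1.41 = 12.59.

12.59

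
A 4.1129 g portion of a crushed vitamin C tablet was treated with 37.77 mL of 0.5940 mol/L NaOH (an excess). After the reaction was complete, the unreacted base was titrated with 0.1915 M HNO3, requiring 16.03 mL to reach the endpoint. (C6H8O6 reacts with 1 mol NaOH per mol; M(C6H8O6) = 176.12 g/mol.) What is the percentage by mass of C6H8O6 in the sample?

Total n(NaOH) added = 0.5940 x 0.03777 = 0.02244 mol.
n(HNO3) used = 0.1915 x 0.01603 = 0.003070 mol, which equals the excess n(NaOH).
So n(NaOH) consumed by the sample = 0.02244 - 0.003070 = 0.01937 mol.
n(C6H8O6) = 0.01937 / 1 = 0.01937 mol.
mass C6H8O6 = 0.01937 x 176.12 = 3.411 g, so %C6H8O6 = 3.411/4.1129 x 100 = 82.9%.

82.9%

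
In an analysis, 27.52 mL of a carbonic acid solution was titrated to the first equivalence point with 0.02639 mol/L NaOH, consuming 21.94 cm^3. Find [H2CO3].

n(NaOH) = 0.02639 x 0.02194 = 0.0005790 mol.
At the first equivalence point, 1 mol OH^- react per mol H2CO3, so n(H2CO3) = 0.0005790 / 1 = 0.0005790 mol.
[H2CO3] = 0.0005790 / 0.02752 L = 0.0210 M.

0.0210 M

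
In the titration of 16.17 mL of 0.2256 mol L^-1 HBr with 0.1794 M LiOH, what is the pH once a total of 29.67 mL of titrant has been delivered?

12.56

n(acid) = 0.2256 x 0.01617 = 0.003648 mol; n(LiOH) added = 0.1794 x 0.02967 = 0.005323 mol.
Base is in excess by 0.005323 - 0.003648 = 0.001675 mol in a total volume of 0.04584 L.
[OH^-] = 0.001675/0.04584 = 0.03654 M, so pOH = 1.44 and pH = 14.00 - 1.44 = 12.56.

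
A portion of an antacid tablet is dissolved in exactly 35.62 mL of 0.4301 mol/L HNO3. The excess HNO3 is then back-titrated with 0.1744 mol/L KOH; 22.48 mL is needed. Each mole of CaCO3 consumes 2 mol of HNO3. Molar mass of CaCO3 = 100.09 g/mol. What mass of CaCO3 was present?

Total n(HNO3) added = 0.4301 x 0.03562 = 0.01532 mol.
n(KOH) used = 0.1744 x 0.02248 = 0.003921 mol, which equals the excess n(HNO3).
So n(HNO3) consumed by the sample = 0.01532 - 0.003921 = 0.01140 mol.
n(CaCO3) = 0.01140 / 2 = 0.005700 mol.
mass = 0.005700 mol x 100.09 g/mol = 0.570 g.

0.570 g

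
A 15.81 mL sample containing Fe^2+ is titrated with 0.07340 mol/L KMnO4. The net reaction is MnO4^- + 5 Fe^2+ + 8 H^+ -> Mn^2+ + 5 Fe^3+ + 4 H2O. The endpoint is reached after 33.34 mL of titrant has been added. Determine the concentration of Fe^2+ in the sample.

n(KMnO4) = 0.07340 x 0.03334 = 0.002447 mol.
From the balanced equation, 1 mol KMnO4 reacts with 5 mol Fe^2+, so n(Fe^2+) = 0.002447 x 5/1 = 0.01224 mol.
[Fe^2+] = 0.01224 / 0.01581 L = 0.774 M.

0.774 M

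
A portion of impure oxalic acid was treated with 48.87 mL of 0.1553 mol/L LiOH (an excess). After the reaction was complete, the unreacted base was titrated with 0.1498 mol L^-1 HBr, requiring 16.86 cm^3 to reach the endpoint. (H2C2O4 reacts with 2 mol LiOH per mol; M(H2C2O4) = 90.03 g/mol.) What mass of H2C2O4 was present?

Total n(LiOH) added = 0.1553 x 0.04887 = 0.007590 mol.
n(HBr) used = 0.1498 x 0.01686 = 0.002526 mol, which equals the excess n(LiOH).
So n(LiOH) consumed by the sample = 0.007590 - 0.002526 = 0.005064 mol.
n(H2C2O4) = 0.005064 / 2 = 0.002532 mol.
mass = 0.002532 mol x 90.03 g/mol = 0.228 g.

0.228 g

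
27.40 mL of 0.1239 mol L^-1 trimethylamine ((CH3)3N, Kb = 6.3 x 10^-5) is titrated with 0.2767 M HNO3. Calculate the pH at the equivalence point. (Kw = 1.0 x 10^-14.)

n((CH3)3N) = 0.1239 x 0.02740 = 0.003395 mol; V(HNO3) at equivalence = 0.003395/0.2767 = 0.01227 L.
At equivalence the base is fully converted to (CH3)3NH+; total volume = 0.03967 L, so [(CH3)3NH+] = 0.003395/0.03967 = 0.08558 M.
Ka((CH3)3NH+) = Kw/Kb = 1.0e-14 / 6.3 x 10^-5 = 1.59e-10.
[H^+] = sqrt(Ka x [(CH3)3NH+]) = sqrt(1.59e-10 x 0.08558) = 3.69e-6 M.
pH = -log(3.69e-6) = 5.43.

5.43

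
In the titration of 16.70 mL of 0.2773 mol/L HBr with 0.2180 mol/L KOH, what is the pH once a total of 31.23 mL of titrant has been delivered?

12.66

n(acid) = 0.2773 x 0.01670 = 0.004631 mol; n(KOH) added = 0.2180 x 0.03123 = 0.006808 mol.
Base is in excess by 0.006808 - 0.004631 = 0.002177 mol in a total volume of 0.04793 L.
[OH^-] = 0.002177/0.04793 = 0.04543 M, so pOH = 1.34 and pH = 14.00 - 1.34 = 12.66.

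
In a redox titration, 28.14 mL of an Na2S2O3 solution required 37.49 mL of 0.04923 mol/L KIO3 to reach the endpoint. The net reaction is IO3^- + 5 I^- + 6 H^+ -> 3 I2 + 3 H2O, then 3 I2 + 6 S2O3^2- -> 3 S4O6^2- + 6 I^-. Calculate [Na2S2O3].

n(KIO3) = 0.04923 x 0.03749 = 0.001846 mol.
From the balanced equation, 1 mol KIO3 reacts with 6 mol Na2S2O3, so n(Na2S2O3) = 0.001846 x 6/1 = 0.01107 mol.
[Na2S2O3] = 0.01107 / 0.02814 L = 0.394 M.

0.394 M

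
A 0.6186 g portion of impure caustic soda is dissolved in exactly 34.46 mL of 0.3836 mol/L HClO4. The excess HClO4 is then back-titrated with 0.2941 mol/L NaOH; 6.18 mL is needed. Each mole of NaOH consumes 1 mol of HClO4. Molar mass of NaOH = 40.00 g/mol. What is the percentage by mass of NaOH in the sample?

73.7%

Total n(HClO4) added = 0.3836 x 0.03446 = 0.01322 mol.
n(NaOH) used = 0.2941 x 0.006180 = 0.001818 mol, which equals the excess n(HClO4).
So n(HClO4) consumed by the sample = 0.01322 - 0.001818 = 0.01140 mol.
n(NaOH) = 0.01140 / 1 = 0.01140 mol.
mass NaOH = 0.01140 x 40.00 = 0.4561 g, so %NaOH = 0.4561/0.6186 x 100 = 73.7%.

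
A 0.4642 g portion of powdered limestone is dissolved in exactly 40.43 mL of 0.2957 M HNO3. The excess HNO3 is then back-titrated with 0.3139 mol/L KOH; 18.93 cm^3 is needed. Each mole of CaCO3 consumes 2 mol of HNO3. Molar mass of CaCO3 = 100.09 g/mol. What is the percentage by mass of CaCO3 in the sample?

64.8%

Total n(HNO3) added = 0.2957 x 0.04043 = 0.01196 mol.
n(KOH) used = 0.3139 x 0.01893 = 0.005942 mol, which equals the excess n(HNO3).
So n(HNO3) consumed by the sample = 0.01196 - 0.005942 = 0.006013 mol.
n(CaCO3) = 0.006013 / 2 = 0.003007 mol.
mass CaCO3 = 0.003007 x 100.09 = 0.3009 g, so %CaCO3 = 0.3009/0.4642 x 100 = 64.8%.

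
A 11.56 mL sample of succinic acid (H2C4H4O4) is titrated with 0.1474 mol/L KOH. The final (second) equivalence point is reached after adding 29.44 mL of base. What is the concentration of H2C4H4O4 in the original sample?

0.188 M

n(KOH) = 0.1474 x 0.02944 = 0.004339 mol.
At the final (second) equivalence point, 2 mol OH^- react per mol H2C4H4O4, so n(H2C4H4O4) = 0.004339 / 2 = 0.002170 mol.
[H2C4H4O4] = 0.002170 / 0.01156 L = 0.188 M.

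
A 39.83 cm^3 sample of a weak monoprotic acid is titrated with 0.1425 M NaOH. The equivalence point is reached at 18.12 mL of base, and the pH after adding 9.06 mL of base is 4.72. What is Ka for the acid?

9.06 mL is half of the equivalence volume, so this is the half-equivalence point where [HA] = [A^-].
At half-equivalence pH = pKa, so pKa = 4.72.
Ka = 10^(-4.72) = 1.9 x 10^-5.

1.9 x 10^-5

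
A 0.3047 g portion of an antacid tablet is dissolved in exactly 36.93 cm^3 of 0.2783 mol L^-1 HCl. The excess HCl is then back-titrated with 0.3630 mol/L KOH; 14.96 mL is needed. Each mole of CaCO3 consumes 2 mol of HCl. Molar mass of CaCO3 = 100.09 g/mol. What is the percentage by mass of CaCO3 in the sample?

79.6%

Total n(HCl) added = 0.2783 x 0.03693 = 0.01028 mol.
n(KOH) used = 0.3630 x 0.01496 = 0.005430 mol, which equals the excess n(HCl).
So n(HCl) consumed by the sample = 0.01028 - 0.005430 = 0.004847 mol.
n(CaCO3) = 0.004847 / 2 = 0.002424 mol.
mass CaCO3 = 0.002424 x 100.09 = 0.2426 g, so %CaCO3 = 0.2426/0.3047 x 100 = 79.6%.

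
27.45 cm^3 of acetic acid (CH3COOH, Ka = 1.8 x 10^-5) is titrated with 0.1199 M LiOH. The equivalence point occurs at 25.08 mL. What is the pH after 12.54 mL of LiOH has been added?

4.74

12.54 mL is exactly half the equivalence volume (25.08/2), i.e. the half-equivalence point.
There, n(HA) = n(A^-), so pH = pKa = -log(1.8 x 10^-5) = 4.74.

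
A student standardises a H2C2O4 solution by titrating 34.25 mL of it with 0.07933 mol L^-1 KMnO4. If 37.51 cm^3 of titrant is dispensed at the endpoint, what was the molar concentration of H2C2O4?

n(KMnO4) = 0.07933 x 0.03751 = 0.002976 mol.
From the balanced equation, 2 mol KMnO4 reacts with 5 mol H2C2O4, so n(H2C2O4) = 0.002976 x 5/2 = 0.007439 mol.
[H2C2O4] = 0.007439 / 0.03425 L = 0.217 M.

0.217 M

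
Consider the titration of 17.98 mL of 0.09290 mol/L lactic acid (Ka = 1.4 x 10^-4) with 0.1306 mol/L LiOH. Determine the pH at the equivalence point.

n(HC3H5O3) = 0.09290 x 0.01798 = 0.001670 mol; V(LiOH) at equivalence = 0.001670/0.1306 = 0.01279 L.
At equivalence all the acid is converted to C3H5O3-; total volume = 0.01798 + 0.01279 = 0.03077 L, so [C3H5O3-] = 0.001670/0.03077 = 0.05429 M.
Kb = Kw/Ka = 1.0e-14 / 1.4 x 10^-4 = 7.14e-11.
[OH^-] = sqrt(Kb x [C3H5O3-]) = sqrt(7.14e-11 x 0.05429) = 1.97e-6 M.
pOH = 5.71, so pH = 14.00 - 5.71 = 8.29.

8.29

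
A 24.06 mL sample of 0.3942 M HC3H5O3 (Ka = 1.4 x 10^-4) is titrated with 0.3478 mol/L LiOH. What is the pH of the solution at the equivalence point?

n(HC3H5O3) = 0.3942 x 0.02406 = 0.009484 mol; V(LiOH) at equivalence = 0.009484/0.3478 = 0.02727 L.
At equivalence all the acid is converted to C3H5O3-; total volume = 0.02406 + 0.02727 = 0.05133 L, so [C3H5O3-] = 0.009484/0.05133 = 0.1848 M.
Kb = Kw/Ka = 1.0e-14 / 1.4 x 10^-4 = 7.14e-11.
[OH^-] = sqrt(Kb x [C3H5O3-]) = sqrt(7.14e-11 x 0.1848) = 3.63e-6 M.
pOH = 5.44, so pH = 14.00 - 5.44 = 8.56.

8.56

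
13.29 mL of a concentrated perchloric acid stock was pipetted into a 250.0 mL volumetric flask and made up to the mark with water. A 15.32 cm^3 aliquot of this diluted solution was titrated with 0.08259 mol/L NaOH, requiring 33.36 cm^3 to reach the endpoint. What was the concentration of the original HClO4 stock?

n(NaOH) = 0.08259 x 0.03336 = 0.002755 mol.
n(HClO4) in the aliquot = 0.002755 mol.
[diluted HClO4] = 0.002755 / 0.01532 = 0.1798 M.
Dilution factor = 250.0/13.29 = 18.81, so [stock] = 0.1798 x 18.81 = 3.38 M.

3.38 M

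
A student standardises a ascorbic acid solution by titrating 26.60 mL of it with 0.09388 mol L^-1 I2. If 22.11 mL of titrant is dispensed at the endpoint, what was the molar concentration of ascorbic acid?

0.0780 M

n(I2) = 0.09388 x 0.02211 = 0.002076 mol.
From the balanced equation, 1 mol I2 reacts with 1 mol ascorbic acid, so n(ascorbic acid) = 0.002076 x 1/1 = 0.002076 mol.
[ascorbic acid] = 0.002076 / 0.02660 L = 0.0780 M.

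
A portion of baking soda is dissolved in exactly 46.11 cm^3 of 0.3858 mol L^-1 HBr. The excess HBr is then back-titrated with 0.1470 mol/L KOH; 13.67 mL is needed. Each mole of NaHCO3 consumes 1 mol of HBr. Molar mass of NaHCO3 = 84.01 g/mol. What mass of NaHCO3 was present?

Total n(HBr) added = 0.3858 x 0.04611 = 0.01779 mol.
n(KOH) used = 0.1470 x 0.01367 = 0.002009 mol, which equals the excess n(HBr).
So n(HBr) consumed by the sample = 0.01779 - 0.002009 = 0.01578 mol.
n(NaHCO3) = 0.01578 / 1 = 0.01578 mol.
mass = 0.01578 mol x 84.01 g/mol = 1.33 g.

1.33 g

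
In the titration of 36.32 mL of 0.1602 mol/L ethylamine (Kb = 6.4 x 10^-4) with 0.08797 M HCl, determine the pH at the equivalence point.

n(C2H5NH2) = 0.1602 x 0.03632 = 0.005818 mol; V(HCl) at equivalence = 0.005818/0.08797 = 0.06614 L.
At equivalence the base is fully converted to C2H5NH3+; total volume = 0.1025 L, so [C2H5NH3+] = 0.005818/0.1025 = 0.05679 M.
Ka(C2H5NH3+) = Kw/Kb = 1.0e-14 / 6.4 x 10^-4 = 1.56e-11.
[H^+] = sqrt(Ka x [C2H5NH3+]) = sqrt(1.56e-11 x 0.05679) = 9.42e-7 M.
pH = -log(9.42e-7) = 6.03.

6.03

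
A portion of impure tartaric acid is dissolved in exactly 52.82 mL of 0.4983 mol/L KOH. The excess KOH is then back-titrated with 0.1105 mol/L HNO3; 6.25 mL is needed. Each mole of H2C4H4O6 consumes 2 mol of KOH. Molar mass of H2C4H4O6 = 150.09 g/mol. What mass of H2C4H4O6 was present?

1.92 g

Total n(KOH) added = 0.4983 x 0.05282 = 0.02632 mol.
n(HNO3) used = 0.1105 x 0.006250 = 0.0006906 mol, which equals the excess n(KOH).
So n(KOH) consumed by the sample = 0.02632 - 0.0006906 = 0.02563 mol.
n(H2C4H4O6) = 0.02563 / 2 = 0.01281 mol.
mass = 0.01281 mol x 150.09 g/mol = 1.92 g.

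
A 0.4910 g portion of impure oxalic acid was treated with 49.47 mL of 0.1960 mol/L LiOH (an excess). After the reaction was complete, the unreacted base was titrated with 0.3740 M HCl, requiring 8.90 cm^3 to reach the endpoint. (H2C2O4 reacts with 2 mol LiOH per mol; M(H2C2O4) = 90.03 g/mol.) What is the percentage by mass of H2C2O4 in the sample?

58.4%

Total n(LiOH) added = 0.1960 x 0.04947 = 0.009696 mol.
n(HCl) used = 0.3740 x 0.008900 = 0.003329 mol, which equals the excess n(LiOH).
So n(LiOH) consumed by the sample = 0.009696 - 0.003329 = 0.006368 mol.
n(H2C2O4) = 0.006368 / 2 = 0.003184 mol.
mass H2C2O4 = 0.003184 x 90.03 = 0.2866 g, so %H2C2O4 = 0.2866/0.4910 x 100 = 58.4%.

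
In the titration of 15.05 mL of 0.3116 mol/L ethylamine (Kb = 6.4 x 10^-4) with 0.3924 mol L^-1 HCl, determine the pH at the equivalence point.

5.78

n(C2H5NH2) = 0.3116 x 0.01505 = 0.004690 mol; V(HCl) at equivalence = 0.004690/0.3924 = 0.01195 L.
At equivalence the base is fully converted to C2H5NH3+; total volume = 0.02700 L, so [C2H5NH3+] = 0.004690/0.02700 = 0.1737 M.
Ka(C2H5NH3+) = Kw/Kb = 1.0e-14 / 6.4 x 10^-4 = 1.56e-11.
[H^+] = sqrt(Ka x [C2H5NH3+]) = sqrt(1.56e-11 x 0.1737) = 1.65e-6 M.
pH = -log(1.65e-6) = 5.78.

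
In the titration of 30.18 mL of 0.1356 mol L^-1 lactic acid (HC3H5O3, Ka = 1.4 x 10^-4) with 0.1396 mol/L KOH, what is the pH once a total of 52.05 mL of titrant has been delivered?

12.59

n(acid) = 0.1356 x 0.03018 = 0.004092 mol; n(KOH) added = 0.1396 x 0.05205 = 0.007266 mol.
Base is in excess by 0.007266 - 0.004092 = 0.003174 mol in a total volume of 0.08223 L.
[OH^-] = 0.003174/0.08223 = 0.03860 M, so pOH = 1.41 and pH = 14.00 - 1.41 = 12.59.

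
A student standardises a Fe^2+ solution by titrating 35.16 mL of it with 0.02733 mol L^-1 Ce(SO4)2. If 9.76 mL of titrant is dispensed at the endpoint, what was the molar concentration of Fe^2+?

n(Ce(SO4)2) = 0.02733 x 0.009760 = 0.0002667 mol.
From the balanced equation, 1 mol Ce(SO4)2 reacts with 1 mol Fe^2+, so n(Fe^2+) = 0.0002667 x 1/1 = 0.0002667 mol.
[Fe^2+] = 0.0002667 / 0.03516 L = 0.00759 M.

0.00759 M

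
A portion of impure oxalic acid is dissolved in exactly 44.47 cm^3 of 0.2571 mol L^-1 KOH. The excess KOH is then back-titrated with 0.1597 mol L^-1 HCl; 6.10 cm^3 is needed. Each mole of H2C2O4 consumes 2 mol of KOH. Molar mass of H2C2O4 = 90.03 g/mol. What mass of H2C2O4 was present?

Total n(KOH) added = 0.2571 x 0.04447 = 0.01143 mol.
n(HCl) used = 0.1597 x 0.006100 = 0.0009742 mol, which equals the excess n(KOH).
So n(KOH) consumed by the sample = 0.01143 - 0.0009742 = 0.01046 mol.
n(H2C2O4) = 0.01046 / 2 = 0.005230 mol.
mass = 0.005230 mol x 90.03 g/mol = 0.471 g.

0.471 g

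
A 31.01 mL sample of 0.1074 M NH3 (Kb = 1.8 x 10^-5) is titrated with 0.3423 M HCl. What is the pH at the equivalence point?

5.17

n(NH3) = 0.1074 x 0.03101 = 0.003330 mol; V(HCl) at equivalence = 0.003330/0.3423 = 0.009730 L.
At equivalence the base is fully converted to NH4+; total volume = 0.04074 L, so [NH4+] = 0.003330/0.04074 = 0.08175 M.
Ka(NH4+) = Kw/Kb = 1.0e-14 / 1.8 x 10^-5 = 5.56e-10.
[H^+] = sqrt(Ka x [NH4+]) = sqrt(5.56e-10 x 0.08175) = 6.74e-6 M.
pH = -log(6.74e-6) = 5.17.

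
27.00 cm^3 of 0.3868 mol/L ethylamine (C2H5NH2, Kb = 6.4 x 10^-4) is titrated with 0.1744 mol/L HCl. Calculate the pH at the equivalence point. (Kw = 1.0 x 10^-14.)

5.86

n(C2H5NH2) = 0.3868 x 0.02700 = 0.01044 mol; V(HCl) at equivalence = 0.01044/0.1744 = 0.05988 L.
At equivalence the base is fully converted to C2H5NH3+; total volume = 0.08688 L, so [C2H5NH3+] = 0.01044/0.08688 = 0.1202 M.
Ka(C2H5NH3+) = Kw/Kb = 1.0e-14 / 6.4 x 10^-4 = 1.56e-11.
[H^+] = sqrt(Ka x [C2H5NH3+]) = sqrt(1.56e-11 x 0.1202) = 1.37e-6 M.
pH = -log(1.37e-6) = 5.86.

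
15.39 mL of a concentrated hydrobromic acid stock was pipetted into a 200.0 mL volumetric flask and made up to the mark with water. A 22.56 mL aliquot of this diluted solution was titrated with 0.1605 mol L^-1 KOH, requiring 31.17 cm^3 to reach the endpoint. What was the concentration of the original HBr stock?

2.88 M

n(KOH) = 0.1605 x 0.03117 = 0.005003 mol.
n(HBr) in the aliquot = 0.005003 mol.
[diluted HBr] = 0.005003 / 0.02256 = 0.2218 M.
Dilution factor = 200.0/15.39 = 13.00, so [stock] = 0.2218 x 13.00 = 2.88 M.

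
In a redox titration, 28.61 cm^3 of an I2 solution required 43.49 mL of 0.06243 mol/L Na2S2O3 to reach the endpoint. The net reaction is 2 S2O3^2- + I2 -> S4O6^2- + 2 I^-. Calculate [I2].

0.0474 M

n(Na2S2O3) = 0.06243 x 0.04349 = 0.002715 mol.
From the balanced equation, 2 mol Na2S2O3 reacts with 1 mol I2, so n(I2) = 0.002715 x 1/2 = 0.001358 mol.
[I2] = 0.001358 / 0.02861 L = 0.0474 M.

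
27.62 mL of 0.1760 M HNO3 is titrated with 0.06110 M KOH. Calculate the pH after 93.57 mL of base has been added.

11.85

n(acid) = 0.1760 x 0.02762 = 0.004861 mol; n(KOH) added = 0.06110 x 0.09357 = 0.005717 mol.
Base is in excess by 0.005717 - 0.004861 = 0.0008560 mol in a total volume of 0.1212 L.
[OH^-] = 0.0008560/0.1212 = 0.007063 M, so pOH = 2.15 and pH = 14.00 - 2.15 = 11.85.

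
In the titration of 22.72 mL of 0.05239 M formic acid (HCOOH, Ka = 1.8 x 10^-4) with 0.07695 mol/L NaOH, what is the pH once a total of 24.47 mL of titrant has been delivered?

n(acid) = 0.05239 x 0.02272 = 0.001190 mol; n(NaOH) added = 0.07695 x 0.02447 = 0.001883 mol.
Base is in excess by 0.001883 - 0.001190 = 0.0006927 mol in a total volume of 0.04719 L.
[OH^-] = 0.0006927/0.04719 = 0.01468 M, so pOH = 1.83 and pH = 14.00 - 1.83 = 12.17.

12.17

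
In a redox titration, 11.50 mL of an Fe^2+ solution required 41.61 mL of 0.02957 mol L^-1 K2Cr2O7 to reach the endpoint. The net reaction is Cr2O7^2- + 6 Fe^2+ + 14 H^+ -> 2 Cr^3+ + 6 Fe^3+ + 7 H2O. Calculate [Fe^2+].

0.642 M

n(K2Cr2O7) = 0.02957 x 0.04161 = 0.001230 mol.
From the balanced equation, 1 mol K2Cr2O7 reacts with 6 mol Fe^2+, so n(Fe^2+) = 0.001230 x 6/1 = 0.007382 mol.
[Fe^2+] = 0.007382 / 0.01150 L = 0.642 M.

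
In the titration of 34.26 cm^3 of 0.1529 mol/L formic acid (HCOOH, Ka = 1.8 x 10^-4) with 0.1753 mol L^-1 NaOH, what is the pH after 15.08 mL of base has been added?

Initial n(HCOOH) = 0.1529 x 0.03426 = 0.005238 mol.
n(NaOH) added = 0.1753 x 0.01508 = 0.002644 mol, converting that many moles of HCOOH to HCOO-.
Remaining n(HCOOH) = 0.002595 mol; n(HCOO-) = 0.002644 mol.
By Henderson-Hasselbalch, pH = pKa + log([A^-]/[HA]) = 3.74 + log(0.002644/0.002595) = 3.74 + (+0.01) = 3.75.

3.75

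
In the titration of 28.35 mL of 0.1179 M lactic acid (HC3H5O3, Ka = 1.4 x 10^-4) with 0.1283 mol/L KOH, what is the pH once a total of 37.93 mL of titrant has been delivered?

n(acid) = 0.1179 x 0.02835 = 0.003342 mol; n(KOH) added = 0.1283 x 0.03793 = 0.004866 mol.
Base is in excess by 0.004866 - 0.003342 = 0.001524 mol in a total volume of 0.06628 L.
[OH^-] = 0.001524/0.06628 = 0.02299 M, so pOH = 1.64 and pH = 14.00 - 1.64 = 12.36.

12.36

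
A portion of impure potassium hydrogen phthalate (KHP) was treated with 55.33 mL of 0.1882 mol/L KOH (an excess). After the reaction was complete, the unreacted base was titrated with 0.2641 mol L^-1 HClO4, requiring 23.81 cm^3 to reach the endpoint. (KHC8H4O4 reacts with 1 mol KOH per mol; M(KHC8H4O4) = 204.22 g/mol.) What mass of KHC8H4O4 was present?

Total n(KOH) added = 0.1882 x 0.05533 = 0.01041 mol.
n(HClO4) used = 0.2641 x 0.02381 = 0.006288 mol, which equals the excess n(KOH).
So n(KOH) consumed by the sample = 0.01041 - 0.006288 = 0.004125 mol.
n(KHC8H4O4) = 0.004125 / 1 = 0.004125 mol.
mass = 0.004125 mol x 204.22 g/mol = 0.842 g.

0.842 g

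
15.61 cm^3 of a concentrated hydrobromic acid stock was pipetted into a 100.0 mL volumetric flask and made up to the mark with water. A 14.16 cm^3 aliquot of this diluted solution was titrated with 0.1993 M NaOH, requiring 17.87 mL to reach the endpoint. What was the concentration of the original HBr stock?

1.61 M

n(NaOH) = 0.1993 x 0.01787 = 0.003561 mol.
n(HBr) in the aliquot = 0.003561 mol.
[diluted HBr] = 0.003561 / 0.01416 = 0.2515 M.
Dilution factor = 100.0/15.61 = 6.406, so [stock] = 0.2515 x 6.406 = 1.61 M.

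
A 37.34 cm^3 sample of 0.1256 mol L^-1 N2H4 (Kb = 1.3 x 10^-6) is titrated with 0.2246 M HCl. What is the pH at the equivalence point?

n(N2H4) = 0.1256 x 0.03734 = 0.004690 mol; V(HCl) at equivalence = 0.004690/0.2246 = 0.02088 L.
At equivalence the base is fully converted to N2H5+; total volume = 0.05822 L, so [N2H5+] = 0.004690/0.05822 = 0.08055 M.
Ka(N2H5+) = Kw/Kb = 1.0e-14 / 1.3 x 10^-6 = 7.69e-9.
[H^+] = sqrt(Ka x [N2H5+]) = sqrt(7.69e-9 x 0.08055) = 2.49e-5 M.
pH = -log(2.49e-5) = 4.60.

4.60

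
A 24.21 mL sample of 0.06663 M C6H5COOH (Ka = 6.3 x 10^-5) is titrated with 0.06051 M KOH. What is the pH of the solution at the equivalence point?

8.35

n(C6H5COOH) = 0.06663 x 0.02421 = 0.001613 mol; V(KOH) at equivalence = 0.001613/0.06051 = 0.02666 L.
At equivalence all the acid is converted to C6H5COO-; total volume = 0.02421 + 0.02666 = 0.05087 L, so [C6H5COO-] = 0.001613/0.05087 = 0.03171 M.
Kb = Kw/Ka = 1.0e-14 / 6.3 x 10^-5 = 1.59e-10.
[OH^-] = sqrt(Kb x [C6H5COO-]) = sqrt(1.59e-10 x 0.03171) = 2.24e-6 M.
pOH = 5.65, so pH = 14.00 - 5.65 = 8.35.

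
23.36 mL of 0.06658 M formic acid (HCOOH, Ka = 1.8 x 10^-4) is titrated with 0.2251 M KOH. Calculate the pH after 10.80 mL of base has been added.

12.41

n(acid) = 0.06658 x 0.02336 = 0.001555 mol; n(KOH) added = 0.2251 x 0.01080 = 0.002431 mol.
Base is in excess by 0.002431 - 0.001555 = 0.0008758 mol in a total volume of 0.03416 L.
[OH^-] = 0.0008758/0.03416 = 0.02564 M, so pOH = 1.59 and pH = 14.00 - 1.59 = 12.41.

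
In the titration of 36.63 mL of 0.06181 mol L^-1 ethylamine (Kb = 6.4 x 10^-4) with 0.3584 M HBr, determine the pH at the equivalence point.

6.04

n(C2H5NH2) = 0.06181 x 0.03663 = 0.002264 mol; V(HBr) at equivalence = 0.002264/0.3584 = 0.006317 L.
At equivalence the base is fully converted to C2H5NH3+; total volume = 0.04295 L, so [C2H5NH3+] = 0.002264/0.04295 = 0.05272 M.
Ka(C2H5NH3+) = Kw/Kb = 1.0e-14 / 6.4 x 10^-4 = 1.56e-11.
[H^+] = sqrt(Ka x [C2H5NH3+]) = sqrt(1.56e-11 x 0.05272) = 9.08e-7 M.
pH = -log(9.08e-7) = 6.04.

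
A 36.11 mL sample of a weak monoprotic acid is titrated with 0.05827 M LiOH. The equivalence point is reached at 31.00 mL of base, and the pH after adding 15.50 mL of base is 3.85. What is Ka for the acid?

15.50 mL is half of the equivalence volume, so this is the half-equivalence point where [HA] = [A^-].
At half-equivalence pH = pKa, so pKa = 3.85.
Ka = 10^(-3.85) = 1.4 x 10^-4.

1.4 x 10^-4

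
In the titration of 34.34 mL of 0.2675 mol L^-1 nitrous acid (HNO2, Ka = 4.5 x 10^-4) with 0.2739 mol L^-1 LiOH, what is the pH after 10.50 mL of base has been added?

3.01

Initial n(HNO2) = 0.2675 x 0.03434 = 0.009186 mol.
n(LiOH) added = 0.2739 x 0.01050 = 0.002876 mol, converting that many moles of HNO2 to NO2-.
Remaining n(HNO2) = 0.006310 mol; n(NO2-) = 0.002876 mol.
By Henderson-Hasselbalch, pH = pKa + log([A^-]/[HA]) = 3.35 + log(0.002876/0.006310) = 3.35 + (-0.34) = 3.01.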